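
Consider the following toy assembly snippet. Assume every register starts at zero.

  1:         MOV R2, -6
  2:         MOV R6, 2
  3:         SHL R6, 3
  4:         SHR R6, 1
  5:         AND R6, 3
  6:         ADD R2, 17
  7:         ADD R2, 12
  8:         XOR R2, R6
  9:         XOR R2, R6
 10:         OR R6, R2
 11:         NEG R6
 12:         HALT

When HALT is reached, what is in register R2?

MOV R2, -6 → R2=-6
MOV R6, 2 → R6=2
SHL R6, 3 → R6=2<<3=16
SHR R6, 1 → R6=16>>1=8
AND R6, 3 → R6=8&3=0
ADD R2, 17 → R2=(-6)+17=11
ADD R2, 12 → R2=11+12=23
XOR R2, R6 → R2=23^0=23
XOR R2, R6 → R2=23^0=23
OR R6, R2 → R6=0|23=23
NEG R6 → R6=-(23)=-23
halt.

23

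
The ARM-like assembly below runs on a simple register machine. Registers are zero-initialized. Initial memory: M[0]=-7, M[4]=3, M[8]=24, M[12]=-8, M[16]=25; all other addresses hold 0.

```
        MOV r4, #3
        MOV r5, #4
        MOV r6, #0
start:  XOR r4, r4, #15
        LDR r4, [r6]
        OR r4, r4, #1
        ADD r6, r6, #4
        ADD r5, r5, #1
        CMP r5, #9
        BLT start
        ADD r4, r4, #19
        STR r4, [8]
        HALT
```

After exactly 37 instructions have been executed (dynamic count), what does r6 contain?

20

after MOV r4, #3: r4=3
after MOV r5, #4: r5=4
after MOV r6, #0: r6=0
after XOR r4, r4, #15: r4=3^15=12
after LDR r4, [r6]: r4=M[0]=-7
after OR r4, r4, #1: r4=(-7)|1=-7
after ADD r6, r6, #4: r6=0+4=4
after ADD r5, r5, #1: r5=4+1=5
CMP r5, #9  (cmp 5,9)
BLT start: taken
after XOR r4, r4, #15: r4=(-7)^15=-10
after LDR r4, [r6]: r4=M[4]=3
after OR r4, r4, #1: r4=3|1=3
after ADD r6, r6, #4: r6=4+4=8
after ADD r5, r5, #1: r5=5+1=6
CMP r5, #9  (cmp 6,9)
BLT start: taken
after XOR r4, r4, #15: r4=3^15=12
after LDR r4, [r6]: r4=M[8]=24
after OR r4, r4, #1: r4=24|1=25
after ADD r6, r6, #4: r6=8+4=12
after ADD r5, r5, #1: r5=6+1=7
CMP r5, #9  (cmp 7,9)
BLT start: taken
after XOR r4, r4, #15: r4=25^15=22
after LDR r4, [r6]: r4=M[12]=-8
after OR r4, r4, #1: r4=(-8)|1=-7
after ADD r6, r6, #4: r6=12+4=16
after ADD r5, r5, #1: r5=7+1=8
CMP r5, #9  (cmp 8,9)
BLT start: taken
after XOR r4, r4, #15: r4=(-7)^15=-10
after LDR r4, [r6]: r4=M[16]=25
after OR r4, r4, #1: r4=25|1=25
after ADD r6, r6, #4: r6=16+4=20
after ADD r5, r5, #1: r5=8+1=9
CMP r5, #9  (cmp 9,9)
After step 37: r6 = 20.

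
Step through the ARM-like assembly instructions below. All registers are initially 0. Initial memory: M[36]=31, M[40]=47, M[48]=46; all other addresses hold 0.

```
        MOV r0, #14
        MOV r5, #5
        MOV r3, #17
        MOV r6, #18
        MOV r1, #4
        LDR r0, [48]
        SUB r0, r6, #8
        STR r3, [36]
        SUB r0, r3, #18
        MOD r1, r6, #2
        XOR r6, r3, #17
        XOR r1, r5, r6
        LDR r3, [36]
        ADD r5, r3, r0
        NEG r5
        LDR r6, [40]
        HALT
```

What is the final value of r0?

MOV r0, #14 → r0=14
MOV r5, #5 → r5=5
MOV r3, #17 → r3=17
MOV r6, #18 → r6=18
MOV r1, #4 → r1=4
LDR r0, [48] → r0=M[48]=46
SUB r0, r6, #8 → r0=18-8=10
STR r3, [36] → M[36]=17
SUB r0, r3, #18 → r0=17-18=-1
MOD r1, r6, #2 → r1=18%2=0
XOR r6, r3, #17 → r6=17^17=0
XOR r1, r5, r6 → r1=5^0=5
LDR r3, [36] → r3=M[36]=17
ADD r5, r3, r0 → r5=17+(-1)=16
NEG r5 → r5=-(16)=-16
LDR r6, [40] → r6=M[40]=47
halt.

-1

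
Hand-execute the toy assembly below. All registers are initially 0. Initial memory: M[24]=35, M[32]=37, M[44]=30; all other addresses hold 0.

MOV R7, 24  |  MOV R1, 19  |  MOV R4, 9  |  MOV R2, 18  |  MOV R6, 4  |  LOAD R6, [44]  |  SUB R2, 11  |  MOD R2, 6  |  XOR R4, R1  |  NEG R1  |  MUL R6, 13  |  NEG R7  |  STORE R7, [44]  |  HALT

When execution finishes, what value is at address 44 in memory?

after MOV R7, 24: R7=24
after MOV R1, 19: R1=19
after MOV R4, 9: R4=9
after MOV R2, 18: R2=18
after MOV R6, 4: R6=4
after LOAD R6, [44]: R6=M[44]=30
after SUB R2, 11: R2=18-11=7
after MOD R2, 6: R2=7%6=1
after XOR R4, R1: R4=9^19=26
after NEG R1: R1=-(19)=-19
after MUL R6, 13: R6=30*13=390
after NEG R7: R7=-(24)=-24
STORE R7, [44] → M[44]=-24
halt.

-24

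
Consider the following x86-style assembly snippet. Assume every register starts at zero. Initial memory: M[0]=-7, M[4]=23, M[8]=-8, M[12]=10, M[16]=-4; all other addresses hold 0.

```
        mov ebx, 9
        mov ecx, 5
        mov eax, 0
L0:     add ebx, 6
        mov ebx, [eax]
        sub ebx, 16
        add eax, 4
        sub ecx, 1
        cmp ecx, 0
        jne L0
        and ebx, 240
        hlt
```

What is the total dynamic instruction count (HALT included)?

mov ebx, 9 → ebx=9
mov ecx, 5 → ecx=5
mov eax, 0 → eax=0
add ebx, 6 → ebx=9+6=15
mov ebx, [eax] → ebx=M[0]=-7
sub ebx, 16 → ebx=(-7)-16=-23
add eax, 4 → eax=0+4=4
sub ecx, 1 → ecx=5-1=4
cmp ecx, 0  (cmp 4,0)
jne L0: taken
add ebx, 6 → ebx=(-23)+6=-17
mov ebx, [eax] → ebx=M[4]=23
sub ebx, 16 → ebx=23-16=7
add eax, 4 → eax=4+4=8
sub ecx, 1 → ecx=4-1=3
cmp ecx, 0  (cmp 3,0)
jne L0: taken
add ebx, 6 → ebx=7+6=13
mov ebx, [eax] → ebx=M[8]=-8
sub ebx, 16 → ebx=(-8)-16=-24
add eax, 4 → eax=8+4=12
sub ecx, 1 → ecx=3-1=2
cmp ecx, 0  (cmp 2,0)
jne L0: taken
add ebx, 6 → ebx=(-24)+6=-18
mov ebx, [eax] → ebx=M[12]=10
sub ebx, 16 → ebx=10-16=-6
add eax, 4 → eax=12+4=16
sub ecx, 1 → ecx=2-1=1
cmp ecx, 0  (cmp 1,0)
jne L0: taken
add ebx, 6 → ebx=(-6)+6=0
mov ebx, [eax] → ebx=M[16]=-4
sub ebx, 16 → ebx=(-4)-16=-20
add eax, 4 → eax=16+4=20
sub ecx, 1 → ecx=1-1=0
cmp ecx, 0  (cmp 0,0)
jne L0: not taken
and ebx, 240 → ebx=(-20)&240=224
halt.
Total executed instructions: 40.

40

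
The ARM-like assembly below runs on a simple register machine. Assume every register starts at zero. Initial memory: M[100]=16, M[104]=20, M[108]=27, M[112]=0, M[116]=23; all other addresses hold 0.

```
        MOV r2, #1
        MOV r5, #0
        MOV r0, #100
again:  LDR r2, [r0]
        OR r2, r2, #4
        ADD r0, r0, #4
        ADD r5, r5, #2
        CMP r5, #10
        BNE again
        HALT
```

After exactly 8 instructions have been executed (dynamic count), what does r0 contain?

after MOV r2, #1: r2=1
after MOV r5, #0: r5=0
after MOV r0, #100: r0=100
after LDR r2, [r0]: r2=M[100]=16
after OR r2, r2, #4: r2=16|4=20
after ADD r0, r0, #4: r0=100+4=104
after ADD r5, r5, #2: r5=0+2=2
CMP r5, #10  (cmp 2,10)
After step 8: r0 = 104.

104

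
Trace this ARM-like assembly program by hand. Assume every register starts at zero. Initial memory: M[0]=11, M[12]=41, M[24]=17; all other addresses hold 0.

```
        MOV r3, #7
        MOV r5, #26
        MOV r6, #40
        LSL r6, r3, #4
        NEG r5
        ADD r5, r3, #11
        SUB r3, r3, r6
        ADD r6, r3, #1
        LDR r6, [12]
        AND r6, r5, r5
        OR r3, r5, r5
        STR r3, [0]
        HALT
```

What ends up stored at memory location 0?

18

after MOV r3, #7: r3=7
after MOV r5, #26: r5=26
after MOV r6, #40: r6=40
after LSL r6, r3, #4: r6=7<<4=112
after NEG r5: r5=-(26)=-26
after ADD r5, r3, #11: r5=7+11=18
after SUB r3, r3, r6: r3=7-112=-105
after ADD r6, r3, #1: r6=(-105)+1=-104
after LDR r6, [12]: r6=M[12]=41
after AND r6, r5, r5: r6=18&18=18
after OR r3, r5, r5: r3=18|18=18
STR r3, [0] → M[0]=18
halt.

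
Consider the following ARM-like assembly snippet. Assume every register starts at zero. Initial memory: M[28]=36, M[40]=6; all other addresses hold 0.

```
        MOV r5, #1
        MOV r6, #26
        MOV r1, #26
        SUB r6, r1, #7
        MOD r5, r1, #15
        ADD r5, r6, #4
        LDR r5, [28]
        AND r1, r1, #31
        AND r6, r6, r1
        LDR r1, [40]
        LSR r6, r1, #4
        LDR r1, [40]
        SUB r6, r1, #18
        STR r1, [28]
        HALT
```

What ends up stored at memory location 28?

6

r5=1
r6=26
r1=26
r6=26-7=19
r5=26%15=11
r5=19+4=23
r5=M[28]=36
r1=26&31=26
r6=19&26=18
r1=M[40]=6
r6=6>>4=0
r1=M[40]=6
r6=6-18=-12
STR r1, [28] → M[28]=6
halt.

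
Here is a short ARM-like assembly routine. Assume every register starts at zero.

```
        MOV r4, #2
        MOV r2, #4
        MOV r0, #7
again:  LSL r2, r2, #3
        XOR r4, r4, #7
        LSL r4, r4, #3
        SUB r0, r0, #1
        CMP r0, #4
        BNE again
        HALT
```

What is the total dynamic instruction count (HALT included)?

after MOV r4, #2: r4=2
after MOV r2, #4: r2=4
after MOV r0, #7: r0=7
after LSL r2, r2, #3: r2=4<<3=32
after XOR r4, r4, #7: r4=2^7=5
after LSL r4, r4, #3: r4=5<<3=40
after SUB r0, r0, #1: r0=7-1=6
CMP r0, #4  (cmp 6,4)
BNE again: taken
after LSL r2, r2, #3: r2=32<<3=256
after XOR r4, r4, #7: r4=40^7=47
after LSL r4, r4, #3: r4=47<<3=376
after SUB r0, r0, #1: r0=6-1=5
CMP r0, #4  (cmp 5,4)
BNE again: taken
after LSL r2, r2, #3: r2=256<<3=2048
after XOR r4, r4, #7: r4=376^7=383
after LSL r4, r4, #3: r4=383<<3=3064
after SUB r0, r0, #1: r0=5-1=4
CMP r0, #4  (cmp 4,4)
BNE again: not taken
halt.
Total executed instructions: 22.

22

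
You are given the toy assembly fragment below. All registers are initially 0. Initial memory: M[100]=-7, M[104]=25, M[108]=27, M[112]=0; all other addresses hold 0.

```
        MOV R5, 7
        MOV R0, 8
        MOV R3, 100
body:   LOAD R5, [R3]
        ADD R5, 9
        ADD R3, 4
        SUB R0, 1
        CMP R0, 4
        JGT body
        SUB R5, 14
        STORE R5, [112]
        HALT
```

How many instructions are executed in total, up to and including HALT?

after MOV R5, 7: R5=7
after MOV R0, 8: R0=8
after MOV R3, 100: R3=100
after LOAD R5, [R3]: R5=M[100]=-7
after ADD R5, 9: R5=(-7)+9=2
after ADD R3, 4: R3=100+4=104
after SUB R0, 1: R0=8-1=7
CMP R0, 4  (cmp 7,4)
JGT body: taken
after LOAD R5, [R3]: R5=M[104]=25
after ADD R5, 9: R5=25+9=34
after ADD R3, 4: R3=104+4=108
after SUB R0, 1: R0=7-1=6
CMP R0, 4  (cmp 6,4)
JGT body: taken
after LOAD R5, [R3]: R5=M[108]=27
after ADD R5, 9: R5=27+9=36
after ADD R3, 4: R3=108+4=112
after SUB R0, 1: R0=6-1=5
CMP R0, 4  (cmp 5,4)
JGT body: taken
after LOAD R5, [R3]: R5=M[112]=0
after ADD R5, 9: R5=0+9=9
after ADD R3, 4: R3=112+4=116
after SUB R0, 1: R0=5-1=4
CMP R0, 4  (cmp 4,4)
JGT body: not taken
after SUB R5, 14: R5=9-14=-5
STORE R5, [112] → M[112]=-5
halt.
Total executed instructions: 30.

30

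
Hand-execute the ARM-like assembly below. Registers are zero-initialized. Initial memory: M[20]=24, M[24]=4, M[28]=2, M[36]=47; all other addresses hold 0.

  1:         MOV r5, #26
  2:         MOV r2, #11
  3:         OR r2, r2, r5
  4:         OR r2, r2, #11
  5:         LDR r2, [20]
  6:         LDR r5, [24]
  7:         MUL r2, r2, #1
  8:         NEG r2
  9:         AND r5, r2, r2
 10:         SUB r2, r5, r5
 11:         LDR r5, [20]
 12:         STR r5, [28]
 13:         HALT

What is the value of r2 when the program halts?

0

MOV r5, #26 → r5=26
MOV r2, #11 → r2=11
OR r2, r2, r5 → r2=11|26=27
OR r2, r2, #11 → r2=27|11=27
LDR r2, [20] → r2=M[20]=24
LDR r5, [24] → r5=M[24]=4
MUL r2, r2, #1 → r2=24*1=24
NEG r2 → r2=-(24)=-24
AND r5, r2, r2 → r5=(-24)&(-24)=-24
SUB r2, r5, r5 → r2=(-24)-(-24)=0
LDR r5, [20] → r5=M[20]=24
STR r5, [28] → M[28]=24
halt.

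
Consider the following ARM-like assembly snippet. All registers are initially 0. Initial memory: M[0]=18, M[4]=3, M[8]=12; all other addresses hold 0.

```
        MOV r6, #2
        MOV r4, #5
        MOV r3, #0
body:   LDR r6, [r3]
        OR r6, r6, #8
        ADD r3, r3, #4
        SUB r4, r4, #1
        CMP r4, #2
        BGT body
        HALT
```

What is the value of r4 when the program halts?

after MOV r6, #2: r6=2
after MOV r4, #5: r4=5
after MOV r3, #0: r3=0
after LDR r6, [r3]: r6=M[0]=18
after OR r6, r6, #8: r6=18|8=26
after ADD r3, r3, #4: r3=0+4=4
after SUB r4, r4, #1: r4=5-1=4
CMP r4, #2  (cmp 4,2)
BGT body: taken
after LDR r6, [r3]: r6=M[4]=3
after OR r6, r6, #8: r6=3|8=11
after ADD r3, r3, #4: r3=4+4=8
after SUB r4, r4, #1: r4=4-1=3
CMP r4, #2  (cmp 3,2)
BGT body: taken
after LDR r6, [r3]: r6=M[8]=12
after OR r6, r6, #8: r6=12|8=12
after ADD r3, r3, #4: r3=8+4=12
after SUB r4, r4, #1: r4=3-1=2
CMP r4, #2  (cmp 2,2)
BGT body: not taken
halt.

2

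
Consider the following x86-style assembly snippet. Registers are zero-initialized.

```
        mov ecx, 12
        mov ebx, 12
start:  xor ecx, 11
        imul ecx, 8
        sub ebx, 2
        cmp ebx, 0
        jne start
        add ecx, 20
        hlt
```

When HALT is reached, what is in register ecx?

mov ecx, 12 → ecx=12
mov ebx, 12 → ebx=12
xor ecx, 11 → ecx=12^11=7
imul ecx, 8 → ecx=7*8=56
sub ebx, 2 → ebx=12-2=10
cmp ebx, 0  (cmp 10,0)
jne start: taken
xor ecx, 11 → ecx=56^11=51
imul ecx, 8 → ecx=51*8=408
sub ebx, 2 → ebx=10-2=8
cmp ebx, 0  (cmp 8,0)
jne start: taken
xor ecx, 11 → ecx=408^11=403
imul ecx, 8 → ecx=403*8=3224
sub ebx, 2 → ebx=8-2=6
cmp ebx, 0  (cmp 6,0)
jne start: taken
xor ecx, 11 → ecx=3224^11=3219
imul ecx, 8 → ecx=3219*8=25752
sub ebx, 2 → ebx=6-2=4
cmp ebx, 0  (cmp 4,0)
jne start: taken
xor ecx, 11 → ecx=25752^11=25747
imul ecx, 8 → ecx=25747*8=205976
sub ebx, 2 → ebx=4-2=2
cmp ebx, 0  (cmp 2,0)
jne start: taken
xor ecx, 11 → ecx=205976^11=205971
imul ecx, 8 → ecx=205971*8=1647768
sub ebx, 2 → ebx=2-2=0
cmp ebx, 0  (cmp 0,0)
jne start: not taken
add ecx, 20 → ecx=1647768+20=1647788
halt.

1647788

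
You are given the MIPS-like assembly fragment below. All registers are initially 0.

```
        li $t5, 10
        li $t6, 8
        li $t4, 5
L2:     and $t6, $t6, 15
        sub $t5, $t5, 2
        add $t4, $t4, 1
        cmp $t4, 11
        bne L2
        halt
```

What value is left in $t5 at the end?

-2

after li $t5, 10: $t5=10
after li $t6, 8: $t6=8
after li $t4, 5: $t4=5
after and $t6, $t6, 15: $t6=8&15=8
after sub $t5, $t5, 2: $t5=10-2=8
after add $t4, $t4, 1: $t4=5+1=6
cmp $t4, 11  (cmp 6,11)
bne L2: taken
after and $t6, $t6, 15: $t6=8&15=8
after sub $t5, $t5, 2: $t5=8-2=6
after add $t4, $t4, 1: $t4=6+1=7
cmp $t4, 11  (cmp 7,11)
bne L2: taken
after and $t6, $t6, 15: $t6=8&15=8
after sub $t5, $t5, 2: $t5=6-2=4
after add $t4, $t4, 1: $t4=7+1=8
cmp $t4, 11  (cmp 8,11)
bne L2: taken
after and $t6, $t6, 15: $t6=8&15=8
after sub $t5, $t5, 2: $t5=4-2=2
after add $t4, $t4, 1: $t4=8+1=9
cmp $t4, 11  (cmp 9,11)
bne L2: taken
after and $t6, $t6, 15: $t6=8&15=8
after sub $t5, $t5, 2: $t5=2-2=0
after add $t4, $t4, 1: $t4=9+1=10
cmp $t4, 11  (cmp 10,11)
bne L2: taken
after and $t6, $t6, 15: $t6=8&15=8
after sub $t5, $t5, 2: $t5=0-2=-2
after add $t4, $t4, 1: $t4=10+1=11
cmp $t4, 11  (cmp 11,11)
bne L2: not taken
halt.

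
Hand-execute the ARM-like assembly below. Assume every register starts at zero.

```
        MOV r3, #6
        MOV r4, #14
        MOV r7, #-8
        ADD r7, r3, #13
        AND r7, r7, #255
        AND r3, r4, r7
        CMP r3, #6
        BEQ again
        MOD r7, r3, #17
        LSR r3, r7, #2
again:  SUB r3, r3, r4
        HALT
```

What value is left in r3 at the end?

r3=6
r4=14
r7=-8
r7=6+13=19
r7=19&255=19
r3=14&19=2
CMP r3, #6  (cmp 2,6)
BEQ again: not taken
r7=2%17=2
r3=2>>2=0
r3=0-14=-14
halt.

-14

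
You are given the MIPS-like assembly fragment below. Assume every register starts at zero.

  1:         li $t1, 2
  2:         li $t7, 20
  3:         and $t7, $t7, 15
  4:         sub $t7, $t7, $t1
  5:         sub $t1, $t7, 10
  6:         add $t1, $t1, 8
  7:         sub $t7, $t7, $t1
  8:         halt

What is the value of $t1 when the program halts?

0

li $t1, 2 → $t1=2
li $t7, 20 → $t7=20
and $t7, $t7, 15 → $t7=20&15=4
sub $t7, $t7, $t1 → $t7=4-2=2
sub $t1, $t7, 10 → $t1=2-10=-8
add $t1, $t1, 8 → $t1=(-8)+8=0
sub $t7, $t7, $t1 → $t7=2-0=2
halt.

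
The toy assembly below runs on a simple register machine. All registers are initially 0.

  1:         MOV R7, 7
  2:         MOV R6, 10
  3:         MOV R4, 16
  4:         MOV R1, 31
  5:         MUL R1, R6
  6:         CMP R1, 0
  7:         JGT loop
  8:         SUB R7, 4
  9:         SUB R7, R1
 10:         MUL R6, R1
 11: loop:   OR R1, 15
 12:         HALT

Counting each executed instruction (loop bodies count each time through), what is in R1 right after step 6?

310

after MOV R7, 7: R7=7
after MOV R6, 10: R6=10
after MOV R4, 16: R4=16
after MOV R1, 31: R1=31
after MUL R1, R6: R1=31*10=310
CMP R1, 0  (cmp 310,0)
After step 6: R1 = 310.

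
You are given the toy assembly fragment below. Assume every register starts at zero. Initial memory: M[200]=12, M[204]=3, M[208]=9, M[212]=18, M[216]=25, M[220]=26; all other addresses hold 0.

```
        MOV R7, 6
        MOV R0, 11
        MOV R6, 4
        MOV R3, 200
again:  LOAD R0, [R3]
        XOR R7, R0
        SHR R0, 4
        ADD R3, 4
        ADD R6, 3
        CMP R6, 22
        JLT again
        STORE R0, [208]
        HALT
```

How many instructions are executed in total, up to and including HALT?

after MOV R7, 6: R7=6
after MOV R0, 11: R0=11
after MOV R6, 4: R6=4
after MOV R3, 200: R3=200
after LOAD R0, [R3]: R0=M[200]=12
after XOR R7, R0: R7=6^12=10
after SHR R0, 4: R0=12>>4=0
after ADD R3, 4: R3=200+4=204
after ADD R6, 3: R6=4+3=7
CMP R6, 22  (cmp 7,22)
JLT again: taken
after LOAD R0, [R3]: R0=M[204]=3
after XOR R7, R0: R7=10^3=9
after SHR R0, 4: R0=3>>4=0
after ADD R3, 4: R3=204+4=208
after ADD R6, 3: R6=7+3=10
CMP R6, 22  (cmp 10,22)
JLT again: taken
after LOAD R0, [R3]: R0=M[208]=9
after XOR R7, R0: R7=9^9=0
after SHR R0, 4: R0=9>>4=0
after ADD R3, 4: R3=208+4=212
after ADD R6, 3: R6=10+3=13
CMP R6, 22  (cmp 13,22)
JLT again: taken
after LOAD R0, [R3]: R0=M[212]=18
after XOR R7, R0: R7=0^18=18
after SHR R0, 4: R0=18>>4=1
after ADD R3, 4: R3=212+4=216
after ADD R6, 3: R6=13+3=16
CMP R6, 22  (cmp 16,22)
JLT again: taken
after LOAD R0, [R3]: R0=M[216]=25
after XOR R7, R0: R7=18^25=11
after SHR R0, 4: R0=25>>4=1
after ADD R3, 4: R3=216+4=220
after ADD R6, 3: R6=16+3=19
CMP R6, 22  (cmp 19,22)
JLT again: taken
after LOAD R0, [R3]: R0=M[220]=26
after XOR R7, R0: R7=11^26=17
after SHR R0, 4: R0=26>>4=1
after ADD R3, 4: R3=220+4=224
after ADD R6, 3: R6=19+3=22
CMP R6, 22  (cmp 22,22)
JLT again: not taken
STORE R0, [208] → M[208]=1
halt.
Total executed instructions: 48.

48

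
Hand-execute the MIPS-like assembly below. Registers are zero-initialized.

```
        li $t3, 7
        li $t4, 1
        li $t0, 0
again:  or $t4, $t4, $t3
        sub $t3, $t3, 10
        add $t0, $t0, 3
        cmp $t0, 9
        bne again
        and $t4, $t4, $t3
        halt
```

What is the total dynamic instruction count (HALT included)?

$t3=7
$t4=1
$t0=0
$t4=1|7=7
$t3=7-10=-3
$t0=0+3=3
cmp $t0, 9  (cmp 3,9)
bne again: taken
$t4=7|(-3)=-1
$t3=(-3)-10=-13
$t0=3+3=6
cmp $t0, 9  (cmp 6,9)
bne again: taken
$t4=(-1)|(-13)=-1
$t3=(-13)-10=-23
$t0=6+3=9
cmp $t0, 9  (cmp 9,9)
bne again: not taken
$t4=(-1)&(-23)=-23
halt.
Total executed instructions: 20.

20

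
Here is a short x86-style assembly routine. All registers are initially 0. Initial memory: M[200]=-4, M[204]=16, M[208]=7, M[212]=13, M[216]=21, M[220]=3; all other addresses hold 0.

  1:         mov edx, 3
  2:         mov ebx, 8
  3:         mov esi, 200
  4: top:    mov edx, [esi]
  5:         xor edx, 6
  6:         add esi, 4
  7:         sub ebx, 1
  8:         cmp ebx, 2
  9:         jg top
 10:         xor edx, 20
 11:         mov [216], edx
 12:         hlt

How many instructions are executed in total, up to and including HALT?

42

edx=3
ebx=8
esi=200
edx=M[200]=-4
edx=(-4)^6=-6
esi=200+4=204
ebx=8-1=7
cmp ebx, 2  (cmp 7,2)
jg top: taken
edx=M[204]=16
edx=16^6=22
esi=204+4=208
ebx=7-1=6
cmp ebx, 2  (cmp 6,2)
jg top: taken
edx=M[208]=7
edx=7^6=1
esi=208+4=212
ebx=6-1=5
cmp ebx, 2  (cmp 5,2)
jg top: taken
edx=M[212]=13
edx=13^6=11
esi=212+4=216
ebx=5-1=4
cmp ebx, 2  (cmp 4,2)
jg top: taken
edx=M[216]=21
edx=21^6=19
esi=216+4=220
ebx=4-1=3
cmp ebx, 2  (cmp 3,2)
jg top: taken
edx=M[220]=3
edx=3^6=5
esi=220+4=224
ebx=3-1=2
cmp ebx, 2  (cmp 2,2)
jg top: not taken
edx=5^20=17
mov [216], edx → M[216]=17
halt.
Total executed instructions: 42.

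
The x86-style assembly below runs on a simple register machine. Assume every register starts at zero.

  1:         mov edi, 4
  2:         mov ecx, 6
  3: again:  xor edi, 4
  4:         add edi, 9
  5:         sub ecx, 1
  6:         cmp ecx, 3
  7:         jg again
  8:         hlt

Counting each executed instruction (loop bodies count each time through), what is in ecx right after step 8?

5

edi=4
ecx=6
edi=4^4=0
edi=0+9=9
ecx=6-1=5
cmp ecx, 3  (cmp 5,3)
jg again: taken
edi=9^4=13
After step 8: ecx = 5.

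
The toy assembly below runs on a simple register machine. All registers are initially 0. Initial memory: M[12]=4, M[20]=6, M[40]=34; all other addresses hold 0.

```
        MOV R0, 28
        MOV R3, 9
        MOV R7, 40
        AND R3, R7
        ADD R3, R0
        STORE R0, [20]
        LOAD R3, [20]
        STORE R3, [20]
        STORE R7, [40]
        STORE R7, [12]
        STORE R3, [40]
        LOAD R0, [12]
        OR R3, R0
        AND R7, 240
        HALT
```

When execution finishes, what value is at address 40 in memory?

after MOV R0, 28: R0=28
after MOV R3, 9: R3=9
after MOV R7, 40: R7=40
after AND R3, R7: R3=9&40=8
after ADD R3, R0: R3=8+28=36
STORE R0, [20] → M[20]=28
after LOAD R3, [20]: R3=M[20]=28
STORE R3, [20] → M[20]=28
STORE R7, [40] → M[40]=40
STORE R7, [12] → M[12]=40
STORE R3, [40] → M[40]=28
after LOAD R0, [12]: R0=M[12]=40
after OR R3, R0: R3=28|40=60
after AND R7, 240: R7=40&240=32
halt.

28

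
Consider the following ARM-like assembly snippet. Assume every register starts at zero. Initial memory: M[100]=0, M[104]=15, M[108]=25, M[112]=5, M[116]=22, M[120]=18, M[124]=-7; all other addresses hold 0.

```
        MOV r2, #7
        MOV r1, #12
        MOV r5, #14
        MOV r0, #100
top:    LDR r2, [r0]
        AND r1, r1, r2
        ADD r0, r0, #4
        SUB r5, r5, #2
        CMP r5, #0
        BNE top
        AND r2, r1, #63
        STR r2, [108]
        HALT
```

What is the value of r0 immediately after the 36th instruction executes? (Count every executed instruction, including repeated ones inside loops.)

after MOV r2, #7: r2=7
after MOV r1, #12: r1=12
after MOV r5, #14: r5=14
after MOV r0, #100: r0=100
after LDR r2, [r0]: r2=M[100]=0
after AND r1, r1, r2: r1=12&0=0
after ADD r0, r0, #4: r0=100+4=104
after SUB r5, r5, #2: r5=14-2=12
CMP r5, #0  (cmp 12,0)
BNE top: taken
after LDR r2, [r0]: r2=M[104]=15
after AND r1, r1, r2: r1=0&15=0
after ADD r0, r0, #4: r0=104+4=108
after SUB r5, r5, #2: r5=12-2=10
CMP r5, #0  (cmp 10,0)
BNE top: taken
after LDR r2, [r0]: r2=M[108]=25
after AND r1, r1, r2: r1=0&25=0
after ADD r0, r0, #4: r0=108+4=112
after SUB r5, r5, #2: r5=10-2=8
CMP r5, #0  (cmp 8,0)
BNE top: taken
after LDR r2, [r0]: r2=M[112]=5
after AND r1, r1, r2: r1=0&5=0
after ADD r0, r0, #4: r0=112+4=116
after SUB r5, r5, #2: r5=8-2=6
CMP r5, #0  (cmp 6,0)
BNE top: taken
after LDR r2, [r0]: r2=M[116]=22
after AND r1, r1, r2: r1=0&22=0
after ADD r0, r0, #4: r0=116+4=120
after SUB r5, r5, #2: r5=6-2=4
CMP r5, #0  (cmp 4,0)
BNE top: taken
after LDR r2, [r0]: r2=M[120]=18
after AND r1, r1, r2: r1=0&18=0
After step 36: r0 = 120.

120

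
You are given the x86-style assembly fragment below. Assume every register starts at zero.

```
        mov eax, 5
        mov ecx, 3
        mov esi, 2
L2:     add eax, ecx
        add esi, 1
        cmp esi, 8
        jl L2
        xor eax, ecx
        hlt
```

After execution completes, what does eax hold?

20

eax=5
ecx=3
esi=2
eax=5+3=8
esi=2+1=3
cmp esi, 8  (cmp 3,8)
jl L2: taken
eax=8+3=11
esi=3+1=4
cmp esi, 8  (cmp 4,8)
jl L2: taken
eax=11+3=14
esi=4+1=5
cmp esi, 8  (cmp 5,8)
jl L2: taken
eax=14+3=17
esi=5+1=6
cmp esi, 8  (cmp 6,8)
jl L2: taken
eax=17+3=20
esi=6+1=7
cmp esi, 8  (cmp 7,8)
jl L2: taken
eax=20+3=23
esi=7+1=8
cmp esi, 8  (cmp 8,8)
jl L2: not taken
eax=23^3=20
halt.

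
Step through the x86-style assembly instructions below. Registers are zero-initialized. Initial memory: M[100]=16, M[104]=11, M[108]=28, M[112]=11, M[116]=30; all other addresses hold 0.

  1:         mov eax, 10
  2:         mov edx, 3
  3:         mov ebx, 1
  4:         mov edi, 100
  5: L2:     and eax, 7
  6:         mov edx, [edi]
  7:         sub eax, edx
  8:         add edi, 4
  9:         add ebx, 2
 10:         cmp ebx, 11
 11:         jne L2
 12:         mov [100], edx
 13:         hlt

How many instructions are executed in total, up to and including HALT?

mov eax, 10 → eax=10
mov edx, 3 → edx=3
mov ebx, 1 → ebx=1
mov edi, 100 → edi=100
and eax, 7 → eax=10&7=2
mov edx, [edi] → edx=M[100]=16
sub eax, edx → eax=2-16=-14
add edi, 4 → edi=100+4=104
add ebx, 2 → ebx=1+2=3
cmp ebx, 11  (cmp 3,11)
jne L2: taken
and eax, 7 → eax=(-14)&7=2
mov edx, [edi] → edx=M[104]=11
sub eax, edx → eax=2-11=-9
add edi, 4 → edi=104+4=108
add ebx, 2 → ebx=3+2=5
cmp ebx, 11  (cmp 5,11)
jne L2: taken
and eax, 7 → eax=(-9)&7=7
mov edx, [edi] → edx=M[108]=28
sub eax, edx → eax=7-28=-21
add edi, 4 → edi=108+4=112
add ebx, 2 → ebx=5+2=7
cmp ebx, 11  (cmp 7,11)
jne L2: taken
and eax, 7 → eax=(-21)&7=3
mov edx, [edi] → edx=M[112]=11
sub eax, edx → eax=3-11=-8
add edi, 4 → edi=112+4=116
add ebx, 2 → ebx=7+2=9
cmp ebx, 11  (cmp 9,11)
jne L2: taken
and eax, 7 → eax=(-8)&7=0
mov edx, [edi] → edx=M[116]=30
sub eax, edx → eax=0-30=-30
add edi, 4 → edi=116+4=120
add ebx, 2 → ebx=9+2=11
cmp ebx, 11  (cmp 11,11)
jne L2: not taken
mov [100], edx → M[100]=30
halt.
Total executed instructions: 41.

41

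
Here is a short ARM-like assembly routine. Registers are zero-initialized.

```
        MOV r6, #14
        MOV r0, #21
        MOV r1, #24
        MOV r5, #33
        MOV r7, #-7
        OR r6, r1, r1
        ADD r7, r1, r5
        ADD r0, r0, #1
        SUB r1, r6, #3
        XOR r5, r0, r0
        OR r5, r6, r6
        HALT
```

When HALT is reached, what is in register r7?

after MOV r6, #14: r6=14
after MOV r0, #21: r0=21
after MOV r1, #24: r1=24
after MOV r5, #33: r5=33
after MOV r7, #-7: r7=-7
after OR r6, r1, r1: r6=24|24=24
after ADD r7, r1, r5: r7=24+33=57
after ADD r0, r0, #1: r0=21+1=22
after SUB r1, r6, #3: r1=24-3=21
after XOR r5, r0, r0: r5=22^22=0
after OR r5, r6, r6: r5=24|24=24
halt.

57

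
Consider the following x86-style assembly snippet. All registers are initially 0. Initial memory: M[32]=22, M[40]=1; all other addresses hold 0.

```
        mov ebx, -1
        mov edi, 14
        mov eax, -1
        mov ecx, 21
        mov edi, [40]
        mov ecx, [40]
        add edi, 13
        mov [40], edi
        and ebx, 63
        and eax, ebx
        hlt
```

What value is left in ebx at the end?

after mov ebx, -1: ebx=-1
after mov edi, 14: edi=14
after mov eax, -1: eax=-1
after mov ecx, 21: ecx=21
after mov edi, [40]: edi=M[40]=1
after mov ecx, [40]: ecx=M[40]=1
after add edi, 13: edi=1+13=14
mov [40], edi → M[40]=14
after and ebx, 63: ebx=(-1)&63=63
after and eax, ebx: eax=(-1)&63=63
halt.

63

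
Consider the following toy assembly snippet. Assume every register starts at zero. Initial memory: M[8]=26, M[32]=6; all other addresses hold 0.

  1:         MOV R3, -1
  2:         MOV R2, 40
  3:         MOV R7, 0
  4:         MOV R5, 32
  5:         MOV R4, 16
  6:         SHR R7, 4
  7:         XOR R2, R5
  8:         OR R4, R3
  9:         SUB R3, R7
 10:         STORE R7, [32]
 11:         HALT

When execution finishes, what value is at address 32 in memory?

after MOV R3, -1: R3=-1
after MOV R2, 40: R2=40
after MOV R7, 0: R7=0
after MOV R5, 32: R5=32
after MOV R4, 16: R4=16
after SHR R7, 4: R7=0>>4=0
after XOR R2, R5: R2=40^32=8
after OR R4, R3: R4=16|(-1)=-1
after SUB R3, R7: R3=(-1)-0=-1
STORE R7, [32] → M[32]=0
halt.

0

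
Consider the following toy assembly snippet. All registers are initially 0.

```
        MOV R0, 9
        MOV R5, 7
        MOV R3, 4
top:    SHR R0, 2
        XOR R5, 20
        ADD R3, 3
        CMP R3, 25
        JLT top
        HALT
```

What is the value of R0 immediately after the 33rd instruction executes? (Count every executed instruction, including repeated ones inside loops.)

MOV R0, 9 → R0=9
MOV R5, 7 → R5=7
MOV R3, 4 → R3=4
SHR R0, 2 → R0=9>>2=2
XOR R5, 20 → R5=7^20=19
ADD R3, 3 → R3=4+3=7
CMP R3, 25  (cmp 7,25)
JLT top: taken
SHR R0, 2 → R0=2>>2=0
XOR R5, 20 → R5=19^20=7
ADD R3, 3 → R3=7+3=10
CMP R3, 25  (cmp 10,25)
JLT top: taken
SHR R0, 2 → R0=0>>2=0
XOR R5, 20 → R5=7^20=19
ADD R3, 3 → R3=10+3=13
CMP R3, 25  (cmp 13,25)
JLT top: taken
SHR R0, 2 → R0=0>>2=0
XOR R5, 20 → R5=19^20=7
ADD R3, 3 → R3=13+3=16
CMP R3, 25  (cmp 16,25)
JLT top: taken
SHR R0, 2 → R0=0>>2=0
XOR R5, 20 → R5=7^20=19
ADD R3, 3 → R3=16+3=19
CMP R3, 25  (cmp 19,25)
JLT top: taken
SHR R0, 2 → R0=0>>2=0
XOR R5, 20 → R5=19^20=7
ADD R3, 3 → R3=19+3=22
CMP R3, 25  (cmp 22,25)
JLT top: taken
After step 33: R0 = 0.

0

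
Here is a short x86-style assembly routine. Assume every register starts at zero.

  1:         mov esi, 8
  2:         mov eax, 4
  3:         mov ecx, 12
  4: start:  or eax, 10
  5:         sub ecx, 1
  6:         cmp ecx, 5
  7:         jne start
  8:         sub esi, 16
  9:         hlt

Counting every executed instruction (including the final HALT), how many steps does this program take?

33

mov esi, 8 → esi=8
mov eax, 4 → eax=4
mov ecx, 12 → ecx=12
or eax, 10 → eax=4|10=14
sub ecx, 1 → ecx=12-1=11
cmp ecx, 5  (cmp 11,5)
jne start: taken
or eax, 10 → eax=14|10=14
sub ecx, 1 → ecx=11-1=10
cmp ecx, 5  (cmp 10,5)
jne start: taken
or eax, 10 → eax=14|10=14
sub ecx, 1 → ecx=10-1=9
cmp ecx, 5  (cmp 9,5)
jne start: taken
or eax, 10 → eax=14|10=14
sub ecx, 1 → ecx=9-1=8
cmp ecx, 5  (cmp 8,5)
jne start: taken
or eax, 10 → eax=14|10=14
sub ecx, 1 → ecx=8-1=7
cmp ecx, 5  (cmp 7,5)
jne start: taken
or eax, 10 → eax=14|10=14
sub ecx, 1 → ecx=7-1=6
cmp ecx, 5  (cmp 6,5)
jne start: taken
or eax, 10 → eax=14|10=14
sub ecx, 1 → ecx=6-1=5
cmp ecx, 5  (cmp 5,5)
jne start: not taken
sub esi, 16 → esi=8-16=-8
halt.
Total executed instructions: 33.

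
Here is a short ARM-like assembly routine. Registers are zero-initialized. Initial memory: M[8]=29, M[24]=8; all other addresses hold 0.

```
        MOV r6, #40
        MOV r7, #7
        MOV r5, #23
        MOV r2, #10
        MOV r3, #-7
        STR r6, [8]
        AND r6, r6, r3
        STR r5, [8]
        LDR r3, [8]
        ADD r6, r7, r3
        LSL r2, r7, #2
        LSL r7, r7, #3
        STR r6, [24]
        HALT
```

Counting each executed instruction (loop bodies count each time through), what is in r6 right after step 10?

30

after MOV r6, #40: r6=40
after MOV r7, #7: r7=7
after MOV r5, #23: r5=23
after MOV r2, #10: r2=10
after MOV r3, #-7: r3=-7
STR r6, [8] → M[8]=40
after AND r6, r6, r3: r6=40&(-7)=40
STR r5, [8] → M[8]=23
after LDR r3, [8]: r3=M[8]=23
after ADD r6, r7, r3: r6=7+23=30
After step 10: r6 = 30.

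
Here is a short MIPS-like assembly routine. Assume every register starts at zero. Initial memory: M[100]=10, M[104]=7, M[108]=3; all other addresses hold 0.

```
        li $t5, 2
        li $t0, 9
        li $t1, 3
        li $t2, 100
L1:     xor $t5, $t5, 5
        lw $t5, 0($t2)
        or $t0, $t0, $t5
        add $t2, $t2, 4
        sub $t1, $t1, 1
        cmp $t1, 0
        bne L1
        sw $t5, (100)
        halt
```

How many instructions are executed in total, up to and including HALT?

$t5=2
$t0=9
$t1=3
$t2=100
$t5=2^5=7
$t5=M[100]=10
$t0=9|10=11
$t2=100+4=104
$t1=3-1=2
cmp $t1, 0  (cmp 2,0)
bne L1: taken
$t5=10^5=15
$t5=M[104]=7
$t0=11|7=15
$t2=104+4=108
$t1=2-1=1
cmp $t1, 0  (cmp 1,0)
bne L1: taken
$t5=7^5=2
$t5=M[108]=3
$t0=15|3=15
$t2=108+4=112
$t1=1-1=0
cmp $t1, 0  (cmp 0,0)
bne L1: not taken
sw $t5, (100) → M[100]=3
halt.
Total executed instructions: 27.

27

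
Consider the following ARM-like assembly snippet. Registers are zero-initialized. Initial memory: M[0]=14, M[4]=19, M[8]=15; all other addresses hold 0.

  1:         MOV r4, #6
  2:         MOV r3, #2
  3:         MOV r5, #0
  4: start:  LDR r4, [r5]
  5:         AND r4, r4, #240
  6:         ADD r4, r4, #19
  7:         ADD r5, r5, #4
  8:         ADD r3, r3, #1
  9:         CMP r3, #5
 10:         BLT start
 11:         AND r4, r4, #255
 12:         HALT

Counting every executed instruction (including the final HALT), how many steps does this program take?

r4=6
r3=2
r5=0
r4=M[0]=14
r4=14&240=0
r4=0+19=19
r5=0+4=4
r3=2+1=3
CMP r3, #5  (cmp 3,5)
BLT start: taken
r4=M[4]=19
r4=19&240=16
r4=16+19=35
r5=4+4=8
r3=3+1=4
CMP r3, #5  (cmp 4,5)
BLT start: taken
r4=M[8]=15
r4=15&240=0
r4=0+19=19
r5=8+4=12
r3=4+1=5
CMP r3, #5  (cmp 5,5)
BLT start: not taken
r4=19&255=19
halt.
Total executed instructions: 26.

26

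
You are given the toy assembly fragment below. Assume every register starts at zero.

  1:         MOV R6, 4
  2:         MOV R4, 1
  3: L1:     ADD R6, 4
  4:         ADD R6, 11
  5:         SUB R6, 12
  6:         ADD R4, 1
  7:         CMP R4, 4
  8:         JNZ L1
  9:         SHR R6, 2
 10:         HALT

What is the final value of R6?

R6=4
R4=1
R6=4+4=8
R6=8+11=19
R6=19-12=7
R4=1+1=2
CMP R4, 4  (cmp 2,4)
JNZ L1: taken
R6=7+4=11
R6=11+11=22
R6=22-12=10
R4=2+1=3
CMP R4, 4  (cmp 3,4)
JNZ L1: taken
R6=10+4=14
R6=14+11=25
R6=25-12=13
R4=3+1=4
CMP R4, 4  (cmp 4,4)
JNZ L1: not taken
R6=13>>2=3
halt.

3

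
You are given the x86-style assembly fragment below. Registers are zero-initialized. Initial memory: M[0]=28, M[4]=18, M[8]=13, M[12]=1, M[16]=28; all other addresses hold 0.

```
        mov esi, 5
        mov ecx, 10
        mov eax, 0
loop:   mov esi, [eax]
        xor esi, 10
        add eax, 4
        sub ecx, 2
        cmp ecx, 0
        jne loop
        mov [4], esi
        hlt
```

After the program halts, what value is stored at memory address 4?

mov esi, 5 → esi=5
mov ecx, 10 → ecx=10
mov eax, 0 → eax=0
mov esi, [eax] → esi=M[0]=28
xor esi, 10 → esi=28^10=22
add eax, 4 → eax=0+4=4
sub ecx, 2 → ecx=10-2=8
cmp ecx, 0  (cmp 8,0)
jne loop: taken
mov esi, [eax] → esi=M[4]=18
xor esi, 10 → esi=18^10=24
add eax, 4 → eax=4+4=8
sub ecx, 2 → ecx=8-2=6
cmp ecx, 0  (cmp 6,0)
jne loop: taken
mov esi, [eax] → esi=M[8]=13
xor esi, 10 → esi=13^10=7
add eax, 4 → eax=8+4=12
sub ecx, 2 → ecx=6-2=4
cmp ecx, 0  (cmp 4,0)
jne loop: taken
mov esi, [eax] → esi=M[12]=1
xor esi, 10 → esi=1^10=11
add eax, 4 → eax=12+4=16
sub ecx, 2 → ecx=4-2=2
cmp ecx, 0  (cmp 2,0)
jne loop: taken
mov esi, [eax] → esi=M[16]=28
xor esi, 10 → esi=28^10=22
add eax, 4 → eax=16+4=20
sub ecx, 2 → ecx=2-2=0
cmp ecx, 0  (cmp 0,0)
jne loop: not taken
mov [4], esi → M[4]=22
halt.

22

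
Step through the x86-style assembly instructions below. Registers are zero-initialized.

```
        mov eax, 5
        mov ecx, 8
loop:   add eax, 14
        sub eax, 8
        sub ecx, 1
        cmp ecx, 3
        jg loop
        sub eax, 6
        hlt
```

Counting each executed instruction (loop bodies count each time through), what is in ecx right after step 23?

4

after mov eax, 5: eax=5
after mov ecx, 8: ecx=8
after add eax, 14: eax=5+14=19
after sub eax, 8: eax=19-8=11
after sub ecx, 1: ecx=8-1=7
cmp ecx, 3  (cmp 7,3)
jg loop: taken
after add eax, 14: eax=11+14=25
after sub eax, 8: eax=25-8=17
after sub ecx, 1: ecx=7-1=6
cmp ecx, 3  (cmp 6,3)
jg loop: taken
after add eax, 14: eax=17+14=31
after sub eax, 8: eax=31-8=23
after sub ecx, 1: ecx=6-1=5
cmp ecx, 3  (cmp 5,3)
jg loop: taken
after add eax, 14: eax=23+14=37
after sub eax, 8: eax=37-8=29
after sub ecx, 1: ecx=5-1=4
cmp ecx, 3  (cmp 4,3)
jg loop: taken
after add eax, 14: eax=29+14=43
After step 23: ecx = 4.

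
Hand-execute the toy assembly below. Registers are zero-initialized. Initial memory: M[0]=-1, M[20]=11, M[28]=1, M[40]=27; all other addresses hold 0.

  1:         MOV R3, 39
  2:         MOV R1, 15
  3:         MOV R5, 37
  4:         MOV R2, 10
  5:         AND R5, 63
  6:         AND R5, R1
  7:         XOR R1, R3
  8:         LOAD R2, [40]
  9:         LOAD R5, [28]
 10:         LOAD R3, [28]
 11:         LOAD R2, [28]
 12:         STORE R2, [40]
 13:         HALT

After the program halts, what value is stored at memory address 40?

1

MOV R3, 39 → R3=39
MOV R1, 15 → R1=15
MOV R5, 37 → R5=37
MOV R2, 10 → R2=10
AND R5, 63 → R5=37&63=37
AND R5, R1 → R5=37&15=5
XOR R1, R3 → R1=15^39=40
LOAD R2, [40] → R2=M[40]=27
LOAD R5, [28] → R5=M[28]=1
LOAD R3, [28] → R3=M[28]=1
LOAD R2, [28] → R2=M[28]=1
STORE R2, [40] → M[40]=1
halt.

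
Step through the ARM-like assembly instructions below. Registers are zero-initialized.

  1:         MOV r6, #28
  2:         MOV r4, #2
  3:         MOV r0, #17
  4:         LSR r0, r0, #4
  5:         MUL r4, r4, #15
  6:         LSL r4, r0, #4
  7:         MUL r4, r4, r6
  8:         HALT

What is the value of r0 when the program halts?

r6=28
r4=2
r0=17
r0=17>>4=1
r4=2*15=30
r4=1<<4=16
r4=16*28=448
halt.

1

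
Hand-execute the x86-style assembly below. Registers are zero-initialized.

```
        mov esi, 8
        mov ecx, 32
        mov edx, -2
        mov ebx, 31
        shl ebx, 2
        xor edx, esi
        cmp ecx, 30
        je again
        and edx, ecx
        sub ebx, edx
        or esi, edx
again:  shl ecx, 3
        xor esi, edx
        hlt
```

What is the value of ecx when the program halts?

256

after mov esi, 8: esi=8
after mov ecx, 32: ecx=32
after mov edx, -2: edx=-2
after mov ebx, 31: ebx=31
after shl ebx, 2: ebx=31<<2=124
after xor edx, esi: edx=(-2)^8=-10
cmp ecx, 30  (cmp 32,30)
je again: not taken
after and edx, ecx: edx=(-10)&32=32
after sub ebx, edx: ebx=124-32=92
after or esi, edx: esi=8|32=40
after shl ecx, 3: ecx=32<<3=256
after xor esi, edx: esi=40^32=8
halt.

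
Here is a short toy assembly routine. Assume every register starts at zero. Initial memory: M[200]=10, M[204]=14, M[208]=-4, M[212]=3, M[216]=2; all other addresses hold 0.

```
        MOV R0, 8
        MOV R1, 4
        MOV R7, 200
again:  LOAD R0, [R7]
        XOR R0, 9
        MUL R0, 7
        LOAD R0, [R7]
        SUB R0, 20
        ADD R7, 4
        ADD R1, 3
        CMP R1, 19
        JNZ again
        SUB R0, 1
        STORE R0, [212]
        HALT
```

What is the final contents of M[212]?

-19

after MOV R0, 8: R0=8
after MOV R1, 4: R1=4
after MOV R7, 200: R7=200
after LOAD R0, [R7]: R0=M[200]=10
after XOR R0, 9: R0=10^9=3
after MUL R0, 7: R0=3*7=21
after LOAD R0, [R7]: R0=M[200]=10
after SUB R0, 20: R0=10-20=-10
after ADD R7, 4: R7=200+4=204
after ADD R1, 3: R1=4+3=7
CMP R1, 19  (cmp 7,19)
JNZ again: taken
after LOAD R0, [R7]: R0=M[204]=14
after XOR R0, 9: R0=14^9=7
after MUL R0, 7: R0=7*7=49
after LOAD R0, [R7]: R0=M[204]=14
after SUB R0, 20: R0=14-20=-6
after ADD R7, 4: R7=204+4=208
after ADD R1, 3: R1=7+3=10
CMP R1, 19  (cmp 10,19)
JNZ again: taken
after LOAD R0, [R7]: R0=M[208]=-4
after XOR R0, 9: R0=(-4)^9=-11
after MUL R0, 7: R0=(-11)*7=-77
after LOAD R0, [R7]: R0=M[208]=-4
after SUB R0, 20: R0=(-4)-20=-24
after ADD R7, 4: R7=208+4=212
after ADD R1, 3: R1=10+3=13
CMP R1, 19  (cmp 13,19)
JNZ again: taken
after LOAD R0, [R7]: R0=M[212]=3
after XOR R0, 9: R0=3^9=10
after MUL R0, 7: R0=10*7=70
after LOAD R0, [R7]: R0=M[212]=3
after SUB R0, 20: R0=3-20=-17
after ADD R7, 4: R7=212+4=216
after ADD R1, 3: R1=13+3=16
CMP R1, 19  (cmp 16,19)
JNZ again: taken
after LOAD R0, [R7]: R0=M[216]=2
after XOR R0, 9: R0=2^9=11
after MUL R0, 7: R0=11*7=77
after LOAD R0, [R7]: R0=M[216]=2
after SUB R0, 20: R0=2-20=-18
after ADD R7, 4: R7=216+4=220
after ADD R1, 3: R1=16+3=19
CMP R1, 19  (cmp 19,19)
JNZ again: not taken
after SUB R0, 1: R0=(-18)-1=-19
STORE R0, [212] → M[212]=-19
halt.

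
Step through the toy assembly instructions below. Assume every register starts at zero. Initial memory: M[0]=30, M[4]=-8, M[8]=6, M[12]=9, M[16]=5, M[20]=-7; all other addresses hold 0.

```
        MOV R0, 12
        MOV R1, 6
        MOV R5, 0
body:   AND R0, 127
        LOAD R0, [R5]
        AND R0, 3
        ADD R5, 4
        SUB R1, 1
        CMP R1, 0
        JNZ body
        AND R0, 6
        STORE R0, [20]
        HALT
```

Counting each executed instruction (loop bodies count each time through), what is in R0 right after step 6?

R0=12
R1=6
R5=0
R0=12&127=12
R0=M[0]=30
R0=30&3=2
After step 6: R0 = 2.

2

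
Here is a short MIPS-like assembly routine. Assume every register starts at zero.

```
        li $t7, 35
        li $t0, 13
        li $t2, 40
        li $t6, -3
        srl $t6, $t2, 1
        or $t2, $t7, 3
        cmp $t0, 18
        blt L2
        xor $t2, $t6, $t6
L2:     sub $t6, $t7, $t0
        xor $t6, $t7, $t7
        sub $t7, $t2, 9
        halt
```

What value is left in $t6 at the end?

0

after li $t7, 35: $t7=35
after li $t0, 13: $t0=13
after li $t2, 40: $t2=40
after li $t6, -3: $t6=-3
after srl $t6, $t2, 1: $t6=40>>1=20
after or $t2, $t7, 3: $t2=35|3=35
cmp $t0, 18  (cmp 13,18)
blt L2: taken
after sub $t6, $t7, $t0: $t6=35-13=22
after xor $t6, $t7, $t7: $t6=35^35=0
after sub $t7, $t2, 9: $t7=35-9=26
halt.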